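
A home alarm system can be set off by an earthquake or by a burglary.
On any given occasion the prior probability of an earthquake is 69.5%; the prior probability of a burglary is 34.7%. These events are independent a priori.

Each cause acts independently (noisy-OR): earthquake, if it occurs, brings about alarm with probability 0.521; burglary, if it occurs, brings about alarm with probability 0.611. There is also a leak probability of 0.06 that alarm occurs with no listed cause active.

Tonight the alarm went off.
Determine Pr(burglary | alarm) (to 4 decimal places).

Under noisy-OR, P(alarm | causes) = 1 − (1−0.06)·∏(1−qᵢ) over the active causes.
Weight on burglary=true, given the evidence: 0.067135 + 0.198925 = 0.266060
Normalizer over all consistent configurations: 0.06×0.305×0.653 + 0.63434×0.305×0.347 + 0.54974×0.695×0.653 + 0.824849×0.695×0.347 = 0.527501
P(burglary | alarm) = 0.266060/0.527501 ≈ 0.5044

Pr(burglary | alarm) ≈ 0.5044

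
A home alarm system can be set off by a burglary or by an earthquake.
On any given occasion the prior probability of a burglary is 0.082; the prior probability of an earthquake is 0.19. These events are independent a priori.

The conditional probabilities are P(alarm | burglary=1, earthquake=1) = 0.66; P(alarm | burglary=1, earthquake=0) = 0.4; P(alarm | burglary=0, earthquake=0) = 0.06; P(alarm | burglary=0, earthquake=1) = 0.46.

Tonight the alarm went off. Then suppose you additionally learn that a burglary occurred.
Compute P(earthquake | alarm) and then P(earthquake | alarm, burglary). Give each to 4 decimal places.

By total probability over the 4 (burglary, earthquake) configurations:
  P(alarm) = 0.06*0.918*0.81 + 0.46*0.918*0.19 + 0.4*0.082*0.81 + 0.66*0.082*0.19
        = 0.044615 + 0.080233 + 0.026568 + 0.010283 = 0.161699
Configurations with earthquake contribute 0.090516, so
  P(earthquake | alarm) = 0.090516 / 0.161699 ≈ 0.5598

Now condition on the additional information:
By total probability over both values of earthquake:
  P(alarm | burglary) = 0.4×0.81 + 0.66×0.19
        = 0.324000 + 0.125400 = 0.449400
The terms with earthquake present sum to 0.125400, so
  P(earthquake | alarm, burglary) = 0.125400 / 0.449400 ≈ 0.2790

P(earthquake | alarm) ≈ 0.5598; P(earthquake | alarm, burglary) ≈ 0.2790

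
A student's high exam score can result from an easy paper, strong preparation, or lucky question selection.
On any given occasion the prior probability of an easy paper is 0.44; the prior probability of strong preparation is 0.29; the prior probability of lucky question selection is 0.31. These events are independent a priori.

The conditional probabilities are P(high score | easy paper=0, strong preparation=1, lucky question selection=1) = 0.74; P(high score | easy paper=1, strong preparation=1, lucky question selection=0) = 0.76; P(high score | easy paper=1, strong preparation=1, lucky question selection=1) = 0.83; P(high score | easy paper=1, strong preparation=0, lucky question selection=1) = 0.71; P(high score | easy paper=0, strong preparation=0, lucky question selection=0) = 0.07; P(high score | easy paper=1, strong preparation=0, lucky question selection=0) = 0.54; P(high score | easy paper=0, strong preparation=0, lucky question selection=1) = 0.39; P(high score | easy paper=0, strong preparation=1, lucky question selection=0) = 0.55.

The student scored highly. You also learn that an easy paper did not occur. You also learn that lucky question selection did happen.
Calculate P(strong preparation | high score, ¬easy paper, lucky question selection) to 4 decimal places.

Weight on strong preparation=true, given the evidence: 0.74*0.29 = 0.214600
Normalizer over all consistent configurations: 0.39*0.71 + 0.74*0.29 = 0.491500
P(strong preparation | high score, ¬easy paper, lucky question selection) = 0.214600/0.491500 ≈ 0.4366

P(strong preparation | high score, ¬easy paper, lucky question selection) ≈ 0.4366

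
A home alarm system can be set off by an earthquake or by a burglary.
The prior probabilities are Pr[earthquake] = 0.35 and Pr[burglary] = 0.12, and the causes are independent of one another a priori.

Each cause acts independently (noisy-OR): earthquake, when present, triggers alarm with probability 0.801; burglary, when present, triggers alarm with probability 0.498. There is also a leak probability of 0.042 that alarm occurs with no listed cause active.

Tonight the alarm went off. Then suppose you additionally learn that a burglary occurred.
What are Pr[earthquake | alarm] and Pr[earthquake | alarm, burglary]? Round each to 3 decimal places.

Pr[earthquake | alarm] ≈ 0.817; Pr[earthquake | alarm, burglary] ≈ 0.484

Under noisy-OR, P(alarm | causes) = 1 − (1−0.042)·∏(1−qᵢ) over the active causes.
P(alarm) = 0.042·0.65·0.88 + 0.519084·0.65·0.12 + 0.809358·0.35·0.88 + 0.904298·0.35·0.12 = 0.024024 + 0.040489 + 0.249282 + 0.037981 = 0.351776
Of this, 0.287263 comes from 0.249282 + 0.037981 (the earthquake=true cases).
Hence the posterior is 0.287263/0.351776 ≈ 0.817.

Now also conditioning on burglary=true:
Numerator (weight on configurations with earthquake): 0.904298*0.35 = 0.316504
Normalizer over all consistent configurations: 0.519084*0.65 + 0.904298*0.35 = 0.653909
Posterior = 0.316504 / 0.653909 ≈ 0.484
The drop from 0.817 to 0.484 is the explaining-away (discounting) effect.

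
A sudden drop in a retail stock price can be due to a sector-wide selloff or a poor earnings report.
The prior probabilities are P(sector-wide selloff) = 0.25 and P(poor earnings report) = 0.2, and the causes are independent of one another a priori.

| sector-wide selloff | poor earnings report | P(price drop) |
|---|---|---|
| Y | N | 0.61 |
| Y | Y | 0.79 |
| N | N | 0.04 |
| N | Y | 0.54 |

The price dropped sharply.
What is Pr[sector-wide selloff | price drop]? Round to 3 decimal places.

For the numerator, keep only sector-wide selloff=true terms: 0.122000 + 0.039500 = 0.161500
The normalizing constant is 0.04·0.75·0.8 + 0.54·0.75·0.2 + 0.61·0.25·0.8 + 0.79·0.25·0.2 = 0.266500
P(sector-wide selloff | price drop) = 0.161500/0.266500 ≈ 0.606

Pr[sector-wide selloff | price drop] ≈ 0.606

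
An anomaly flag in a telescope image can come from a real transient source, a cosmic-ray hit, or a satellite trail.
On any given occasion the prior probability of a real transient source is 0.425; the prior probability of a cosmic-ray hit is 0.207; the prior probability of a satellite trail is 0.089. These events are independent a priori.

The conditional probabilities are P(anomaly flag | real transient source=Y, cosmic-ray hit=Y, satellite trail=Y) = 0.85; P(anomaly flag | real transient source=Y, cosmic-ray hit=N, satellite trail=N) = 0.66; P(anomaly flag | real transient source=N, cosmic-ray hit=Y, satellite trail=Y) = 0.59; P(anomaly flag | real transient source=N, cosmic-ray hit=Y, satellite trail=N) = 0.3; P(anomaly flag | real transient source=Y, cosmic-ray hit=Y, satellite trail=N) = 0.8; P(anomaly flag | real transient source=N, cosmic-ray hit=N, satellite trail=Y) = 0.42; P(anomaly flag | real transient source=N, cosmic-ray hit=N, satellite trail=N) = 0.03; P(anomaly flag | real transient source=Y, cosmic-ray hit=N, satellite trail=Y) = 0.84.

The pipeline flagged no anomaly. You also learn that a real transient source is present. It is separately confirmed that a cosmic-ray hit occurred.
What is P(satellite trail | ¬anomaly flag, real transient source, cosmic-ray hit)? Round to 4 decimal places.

P(satellite trail | ¬anomaly flag, real transient source, cosmic-ray hit) ≈ 0.0683

Enumerate both values of satellite trail and weight by the priors:
  P(¬anomaly flag | real transient source, cosmic-ray hit) = 0.2·0.911 + 0.15·0.089
        = 0.182200 + 0.013350 = 0.195550
Keeping only the satellite trail-present terms gives 0.013350, so
  P(satellite trail | ¬anomaly flag, real transient source, cosmic-ray hit) = 0.013350 / 0.195550 ≈ 0.0683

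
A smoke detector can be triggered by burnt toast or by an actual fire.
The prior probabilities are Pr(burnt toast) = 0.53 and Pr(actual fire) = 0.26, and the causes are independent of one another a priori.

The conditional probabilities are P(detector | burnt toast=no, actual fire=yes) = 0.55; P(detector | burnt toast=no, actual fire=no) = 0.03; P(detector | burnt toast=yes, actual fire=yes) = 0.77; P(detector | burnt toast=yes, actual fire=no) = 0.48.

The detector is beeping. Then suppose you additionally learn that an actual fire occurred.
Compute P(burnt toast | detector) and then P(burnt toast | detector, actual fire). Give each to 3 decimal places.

P(burnt toast | detector) ≈ 0.791; P(burnt toast | detector, actual fire) ≈ 0.612

Sum P(detector|·) weighted by the priors over the 4 (burnt toast, actual fire) configurations:
  P(detector) = 0.03·0.47·0.74 + 0.55·0.47·0.26 + 0.48·0.53·0.74 + 0.77·0.53·0.26
        = 0.010434 + 0.067210 + 0.188256 + 0.106106 = 0.372006
The terms with burnt toast present sum to 0.294362, so
  P(burnt toast | detector) = 0.294362 / 0.372006 ≈ 0.791

Now also conditioning on actual fire=true:
P(detector | actual fire) = 0.55*0.47 + 0.77*0.53 = 0.258500 + 0.408100 = 0.666600
Of this, 0.408100 comes from 0.77*0.53 (the burnt toast=true cases).
Hence the posterior is 0.408100/0.666600 ≈ 0.612.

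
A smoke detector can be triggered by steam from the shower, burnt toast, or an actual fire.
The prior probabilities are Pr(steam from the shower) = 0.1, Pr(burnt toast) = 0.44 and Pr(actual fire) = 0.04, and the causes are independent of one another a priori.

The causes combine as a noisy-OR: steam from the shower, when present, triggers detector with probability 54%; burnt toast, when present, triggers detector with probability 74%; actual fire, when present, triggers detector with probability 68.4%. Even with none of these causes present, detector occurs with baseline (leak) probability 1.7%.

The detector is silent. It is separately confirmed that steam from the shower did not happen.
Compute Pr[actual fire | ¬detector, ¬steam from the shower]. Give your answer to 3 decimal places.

Pr[actual fire | ¬detector, ¬steam from the shower] ≈ 0.013

Under noisy-OR, P(detector | causes) = 1 − (1−0.017)·∏(1−qᵢ) over the active causes.
P(¬detector | ¬steam from the shower) = 0.983·0.56·0.96 + 0.310628·0.56·0.04 + 0.25558·0.44·0.96 + 0.080763·0.44·0.04 = 0.528461 + 0.006958 + 0.107957 + 0.001421 = 0.644797
Of this, 0.008379 comes from 0.006958 + 0.001421 (the actual fire=true cases).
So P(actual fire | ¬detector, ¬steam from the shower) = 0.008379/0.644797 ≈ 0.013.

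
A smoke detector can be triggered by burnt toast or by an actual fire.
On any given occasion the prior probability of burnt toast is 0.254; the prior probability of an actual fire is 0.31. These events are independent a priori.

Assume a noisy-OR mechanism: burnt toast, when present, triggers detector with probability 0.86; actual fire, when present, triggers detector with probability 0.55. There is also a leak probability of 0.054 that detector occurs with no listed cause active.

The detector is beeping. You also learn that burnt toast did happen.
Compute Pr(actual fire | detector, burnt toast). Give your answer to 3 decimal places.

Under noisy-OR, P(detector | causes) = 1 − (1−0.054)·∏(1−qᵢ) over the active causes.
Sum P(detector|·) weighted by the priors over both values of actual fire:
  P(detector | burnt toast) = 0.86756*0.69 + 0.940402*0.31
        = 0.598616 + 0.291525 = 0.890141
Keeping only the actual fire-present terms gives 0.291525, so
  P(actual fire | detector, burnt toast) = 0.291525 / 0.890141 ≈ 0.328

Pr(actual fire | detector, burnt toast) ≈ 0.328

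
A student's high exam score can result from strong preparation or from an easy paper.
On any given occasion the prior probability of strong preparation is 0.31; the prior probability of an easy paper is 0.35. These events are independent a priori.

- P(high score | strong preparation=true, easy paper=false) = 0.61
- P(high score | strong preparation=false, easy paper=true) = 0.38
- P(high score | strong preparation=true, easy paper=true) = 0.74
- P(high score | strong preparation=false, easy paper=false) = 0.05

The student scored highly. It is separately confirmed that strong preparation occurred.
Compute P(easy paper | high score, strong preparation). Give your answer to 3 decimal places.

P(easy paper | high score, strong preparation) ≈ 0.395

For the numerator, keep only easy paper=true terms: 0.74×0.35 = 0.259000
Normalizer over all consistent configurations: 0.61×0.65 + 0.74×0.35 = 0.655500
P(easy paper | high score, strong preparation) = 0.259000/0.655500 ≈ 0.395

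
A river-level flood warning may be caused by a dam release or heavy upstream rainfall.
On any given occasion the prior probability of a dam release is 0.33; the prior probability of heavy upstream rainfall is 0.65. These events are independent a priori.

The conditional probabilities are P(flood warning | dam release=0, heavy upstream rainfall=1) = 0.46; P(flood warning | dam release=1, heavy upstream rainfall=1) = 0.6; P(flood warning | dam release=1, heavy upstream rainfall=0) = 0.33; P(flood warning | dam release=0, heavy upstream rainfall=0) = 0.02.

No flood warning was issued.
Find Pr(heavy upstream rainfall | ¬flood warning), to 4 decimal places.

Pr(heavy upstream rainfall | ¬flood warning) ≈ 0.5110

Sum P(¬flood warning|·) weighted by the priors over the 4 (dam release, heavy upstream rainfall) configurations:
  P(¬flood warning) = 0.98×0.67×0.35 + 0.54×0.67×0.65 + 0.67×0.33×0.35 + 0.4×0.33×0.65
        = 0.229810 + 0.235170 + 0.077385 + 0.085800 = 0.628165
Configurations with heavy upstream rainfall contribute 0.320970, so
  P(heavy upstream rainfall | ¬flood warning) = 0.320970 / 0.628165 ≈ 0.5110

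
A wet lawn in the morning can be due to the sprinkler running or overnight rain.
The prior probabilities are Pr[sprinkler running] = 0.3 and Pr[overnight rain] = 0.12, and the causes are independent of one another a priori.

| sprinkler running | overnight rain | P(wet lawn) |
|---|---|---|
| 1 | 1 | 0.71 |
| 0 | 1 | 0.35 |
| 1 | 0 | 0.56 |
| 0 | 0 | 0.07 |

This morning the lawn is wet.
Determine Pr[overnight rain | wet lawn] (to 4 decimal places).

P(wet lawn) = 0.07·0.7·0.88 + 0.35·0.7·0.12 + 0.56·0.3·0.88 + 0.71·0.3·0.12 = 0.043120 + 0.029400 + 0.147840 + 0.025560 = 0.245920
The overnight rain-present share is 0.029400 + 0.025560 = 0.054960.
P(overnight rain | wet lawn) = 0.054960 / 0.245920 ≈ 0.2235

Pr[overnight rain | wet lawn] ≈ 0.2235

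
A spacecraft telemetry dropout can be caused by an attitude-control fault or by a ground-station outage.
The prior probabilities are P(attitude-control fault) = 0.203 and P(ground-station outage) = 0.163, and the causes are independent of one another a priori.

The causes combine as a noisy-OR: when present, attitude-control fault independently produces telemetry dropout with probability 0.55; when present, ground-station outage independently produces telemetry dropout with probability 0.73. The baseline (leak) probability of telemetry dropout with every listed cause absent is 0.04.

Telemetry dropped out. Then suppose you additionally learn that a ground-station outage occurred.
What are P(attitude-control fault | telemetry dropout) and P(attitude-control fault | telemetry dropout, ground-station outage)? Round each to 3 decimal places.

Under noisy-OR, P(telemetry dropout | causes) = 1 − (1−0.04)·∏(1−qᵢ) over the active causes.
Weight on attitude-control fault=true, given the evidence: 0.096509 + 0.029229 = 0.125738
The normalizing constant is 0.04*0.797*0.837 + 0.7408*0.797*0.163 + 0.568*0.203*0.837 + 0.88336*0.203*0.163 = 0.248660
Posterior = 0.125738 / 0.248660 ≈ 0.506

With the extra evidence:
Numerator (weight on configurations with attitude-control fault): 0.88336·0.203 = 0.179322
Normalizer over all consistent configurations: 0.7408·0.797 + 0.88336·0.203 = 0.769740
P(attitude-control fault | telemetry dropout, ground-station outage) = 0.179322/0.769740 ≈ 0.233

P(attitude-control fault | telemetry dropout) ≈ 0.506; P(attitude-control fault | telemetry dropout, ground-station outage) ≈ 0.233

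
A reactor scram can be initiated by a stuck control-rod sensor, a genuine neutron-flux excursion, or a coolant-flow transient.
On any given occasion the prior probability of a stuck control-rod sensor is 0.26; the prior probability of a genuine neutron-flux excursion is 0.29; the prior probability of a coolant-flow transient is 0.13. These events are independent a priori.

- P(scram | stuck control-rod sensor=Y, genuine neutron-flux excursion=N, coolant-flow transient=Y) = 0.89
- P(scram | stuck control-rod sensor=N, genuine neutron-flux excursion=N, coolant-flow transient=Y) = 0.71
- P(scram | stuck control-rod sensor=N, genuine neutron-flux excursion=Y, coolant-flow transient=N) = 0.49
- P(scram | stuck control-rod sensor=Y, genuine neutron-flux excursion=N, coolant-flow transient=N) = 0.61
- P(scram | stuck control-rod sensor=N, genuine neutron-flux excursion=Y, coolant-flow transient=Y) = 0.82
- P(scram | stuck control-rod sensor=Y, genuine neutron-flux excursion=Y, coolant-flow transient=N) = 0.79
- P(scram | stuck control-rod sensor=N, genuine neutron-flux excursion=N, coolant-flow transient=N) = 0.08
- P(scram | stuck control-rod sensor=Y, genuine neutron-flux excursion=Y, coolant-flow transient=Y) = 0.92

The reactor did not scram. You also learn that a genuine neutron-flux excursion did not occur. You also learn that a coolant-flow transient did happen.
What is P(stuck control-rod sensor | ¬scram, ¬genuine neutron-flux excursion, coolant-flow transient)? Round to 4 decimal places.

P(stuck control-rod sensor | ¬scram, ¬genuine neutron-flux excursion, coolant-flow transient) ≈ 0.1176

For the numerator, keep only stuck control-rod sensor=true terms: 0.11×0.26 = 0.028600
Denominator P(¬scram | ¬genuine neutron-flux excursion, coolant-flow transient): 0.29×0.74 + 0.11×0.26 = 0.243200
P(stuck control-rod sensor | ¬scram, ¬genuine neutron-flux excursion, coolant-flow transient) = 0.028600/0.243200 ≈ 0.1176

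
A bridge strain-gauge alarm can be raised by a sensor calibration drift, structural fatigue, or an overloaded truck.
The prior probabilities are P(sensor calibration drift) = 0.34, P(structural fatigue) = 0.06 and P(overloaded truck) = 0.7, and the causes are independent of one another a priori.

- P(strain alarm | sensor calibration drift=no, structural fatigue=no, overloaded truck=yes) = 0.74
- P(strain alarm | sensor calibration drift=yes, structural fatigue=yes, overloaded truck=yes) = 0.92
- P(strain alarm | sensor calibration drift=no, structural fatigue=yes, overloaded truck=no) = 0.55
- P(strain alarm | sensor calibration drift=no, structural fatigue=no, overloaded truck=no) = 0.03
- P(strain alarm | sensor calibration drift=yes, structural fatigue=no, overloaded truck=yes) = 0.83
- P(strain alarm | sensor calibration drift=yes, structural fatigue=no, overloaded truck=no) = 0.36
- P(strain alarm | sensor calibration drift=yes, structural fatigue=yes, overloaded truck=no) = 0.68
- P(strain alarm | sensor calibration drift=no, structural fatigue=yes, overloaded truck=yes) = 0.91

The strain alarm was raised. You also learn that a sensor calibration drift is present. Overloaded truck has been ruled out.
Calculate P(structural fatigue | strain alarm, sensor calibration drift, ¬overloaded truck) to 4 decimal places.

Weight on structural fatigue=true, given the evidence: 0.68·0.06 = 0.040800
Normalizer over all consistent configurations: 0.36·0.94 + 0.68·0.06 = 0.379200
Posterior = 0.040800 / 0.379200 ≈ 0.1076

P(structural fatigue | strain alarm, sensor calibration drift, ¬overloaded truck) ≈ 0.1076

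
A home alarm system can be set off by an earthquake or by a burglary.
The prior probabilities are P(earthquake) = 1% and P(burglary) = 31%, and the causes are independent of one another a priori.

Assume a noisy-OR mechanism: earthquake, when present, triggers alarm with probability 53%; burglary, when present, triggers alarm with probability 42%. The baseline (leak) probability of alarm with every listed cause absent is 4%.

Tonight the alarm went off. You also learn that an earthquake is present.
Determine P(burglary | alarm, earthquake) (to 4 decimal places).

P(burglary | alarm, earthquake) ≈ 0.3767

Under noisy-OR, P(alarm | causes) = 1 − (1−0.04)·∏(1−qᵢ) over the active causes.
P(alarm | earthquake) = 0.5488*0.69 + 0.738304*0.31 = 0.378672 + 0.228874 = 0.607546
Restricting to configurations with burglary present: 0.738304*0.31 = 0.228874.
P(burglary | alarm, earthquake) = 0.228874 / 0.607546 ≈ 0.3767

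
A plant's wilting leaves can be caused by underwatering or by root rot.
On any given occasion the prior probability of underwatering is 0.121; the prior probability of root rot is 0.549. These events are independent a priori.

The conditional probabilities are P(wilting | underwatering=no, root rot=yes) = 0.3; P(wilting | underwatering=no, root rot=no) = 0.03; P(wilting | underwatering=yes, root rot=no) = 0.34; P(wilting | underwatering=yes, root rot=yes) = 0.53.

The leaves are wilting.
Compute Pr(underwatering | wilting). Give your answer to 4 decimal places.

Pr(underwatering | wilting) ≈ 0.2555

For the numerator, keep only underwatering=true terms: 0.018554 + 0.035207 = 0.053761
Denominator P(wilting): 0.03*0.879*0.451 + 0.3*0.879*0.549 + 0.34*0.121*0.451 + 0.53*0.121*0.549 = 0.210425
Posterior = 0.053761 / 0.210425 ≈ 0.2555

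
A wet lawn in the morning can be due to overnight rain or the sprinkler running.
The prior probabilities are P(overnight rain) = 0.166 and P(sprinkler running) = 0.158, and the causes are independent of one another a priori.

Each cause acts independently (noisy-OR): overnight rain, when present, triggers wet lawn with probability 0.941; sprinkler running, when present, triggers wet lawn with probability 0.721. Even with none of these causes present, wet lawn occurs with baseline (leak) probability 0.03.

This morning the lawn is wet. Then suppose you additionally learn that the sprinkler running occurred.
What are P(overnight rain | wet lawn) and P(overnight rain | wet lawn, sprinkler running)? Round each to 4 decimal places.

P(overnight rain | wet lawn) ≈ 0.5735; P(overnight rain | wet lawn, sprinkler running) ≈ 0.2117

Under noisy-OR, P(wet lawn | causes) = 1 − (1−0.03)·∏(1−qᵢ) over the active causes.
P(wet lawn) = 0.03*0.834*0.842 + 0.72937*0.834*0.158 + 0.94277*0.166*0.842 + 0.984033*0.166*0.158 = 0.021067 + 0.096111 + 0.131773 + 0.025809 = 0.274760
The overnight rain-present share is 0.131773 + 0.025809 = 0.157582.
P(overnight rain | wet lawn) = 0.157582 / 0.274760 ≈ 0.5735

Now also conditioning on sprinkler running=true:
For the numerator, keep only overnight rain=true terms: 0.984033×0.166 = 0.163349
Normalizer over all consistent configurations: 0.72937×0.834 + 0.984033×0.166 = 0.771644
P(overnight rain | wet lawn, sprinkler running) = 0.163349/0.771644 ≈ 0.2117
— sprinkler running explains away the evidence for overnight rain.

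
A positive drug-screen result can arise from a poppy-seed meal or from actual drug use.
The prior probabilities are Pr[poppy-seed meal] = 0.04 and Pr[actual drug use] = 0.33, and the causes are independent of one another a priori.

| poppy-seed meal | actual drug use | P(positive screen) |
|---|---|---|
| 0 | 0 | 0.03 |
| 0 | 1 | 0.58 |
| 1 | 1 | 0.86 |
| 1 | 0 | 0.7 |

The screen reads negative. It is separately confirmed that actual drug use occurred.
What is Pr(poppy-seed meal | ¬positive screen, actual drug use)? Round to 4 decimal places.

P(¬positive screen | actual drug use) = 0.42×0.96 + 0.14×0.04 = 0.403200 + 0.005600 = 0.408800
Of this, 0.005600 comes from 0.14×0.04 (the poppy-seed meal=true cases).
P(poppy-seed meal | ¬positive screen, actual drug use) = 0.005600 / 0.408800 ≈ 0.0137

Pr(poppy-seed meal | ¬positive screen, actual drug use) ≈ 0.0137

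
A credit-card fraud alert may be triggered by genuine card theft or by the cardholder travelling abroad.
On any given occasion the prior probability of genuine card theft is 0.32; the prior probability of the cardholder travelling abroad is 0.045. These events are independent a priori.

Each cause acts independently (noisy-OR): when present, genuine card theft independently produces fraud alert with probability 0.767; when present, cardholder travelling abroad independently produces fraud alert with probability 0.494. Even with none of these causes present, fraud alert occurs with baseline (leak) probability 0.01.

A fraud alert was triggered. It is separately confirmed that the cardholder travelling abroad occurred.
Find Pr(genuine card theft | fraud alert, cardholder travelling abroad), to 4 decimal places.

Pr(genuine card theft | fraud alert, cardholder travelling abroad) ≈ 0.4544

Under noisy-OR, P(fraud alert | causes) = 1 − (1−0.01)·∏(1−qᵢ) over the active causes.
For the numerator, keep only genuine card theft=true terms: 0.883281×0.32 = 0.282650
Normalizer over all consistent configurations: 0.49906×0.68 + 0.883281×0.32 = 0.622011
P(genuine card theft | fraud alert, cardholder travelling abroad) = 0.282650/0.622011 ≈ 0.4544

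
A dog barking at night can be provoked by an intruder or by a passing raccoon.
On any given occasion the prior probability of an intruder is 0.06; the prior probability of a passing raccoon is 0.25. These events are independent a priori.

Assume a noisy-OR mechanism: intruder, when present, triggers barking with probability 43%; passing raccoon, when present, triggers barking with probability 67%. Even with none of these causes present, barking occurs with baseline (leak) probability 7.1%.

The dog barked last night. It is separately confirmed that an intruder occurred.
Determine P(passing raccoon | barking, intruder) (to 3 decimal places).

P(passing raccoon | barking, intruder) ≈ 0.369

Under noisy-OR, P(barking | causes) = 1 − (1−0.071)·∏(1−qᵢ) over the active causes.
P(barking | intruder) = 0.47047*0.75 + 0.825255*0.25 = 0.352853 + 0.206314 = 0.559167
The passing raccoon-present share is 0.825255*0.25 = 0.206314.
P(passing raccoon | barking, intruder) = 0.206314 / 0.559167 ≈ 0.369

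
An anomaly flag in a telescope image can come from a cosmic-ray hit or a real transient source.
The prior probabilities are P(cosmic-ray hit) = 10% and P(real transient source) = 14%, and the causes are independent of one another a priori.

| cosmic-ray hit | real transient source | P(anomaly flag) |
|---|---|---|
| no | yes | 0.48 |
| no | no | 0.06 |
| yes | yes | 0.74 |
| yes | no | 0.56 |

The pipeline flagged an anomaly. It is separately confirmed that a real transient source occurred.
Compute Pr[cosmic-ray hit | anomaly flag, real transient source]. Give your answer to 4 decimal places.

P(anomaly flag | real transient source) = 0.48*0.9 + 0.74*0.1 = 0.432000 + 0.074000 = 0.506000
Of this, 0.074000 comes from 0.74*0.1 (the cosmic-ray hit=true cases).
Hence the posterior is 0.074000/0.506000 ≈ 0.1462.

Pr[cosmic-ray hit | anomaly flag, real transient source] ≈ 0.1462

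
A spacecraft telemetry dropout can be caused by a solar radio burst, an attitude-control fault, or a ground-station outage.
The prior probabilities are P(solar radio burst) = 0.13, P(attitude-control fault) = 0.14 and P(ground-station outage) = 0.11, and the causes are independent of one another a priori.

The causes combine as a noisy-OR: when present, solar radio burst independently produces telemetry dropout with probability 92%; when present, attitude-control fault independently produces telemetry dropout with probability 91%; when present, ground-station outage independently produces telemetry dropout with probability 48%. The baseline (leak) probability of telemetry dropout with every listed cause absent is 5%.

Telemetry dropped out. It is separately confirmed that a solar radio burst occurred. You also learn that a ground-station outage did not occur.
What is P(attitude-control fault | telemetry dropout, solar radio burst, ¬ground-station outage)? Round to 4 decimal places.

P(attitude-control fault | telemetry dropout, solar radio burst, ¬ground-station outage) ≈ 0.1489

Under noisy-OR, P(telemetry dropout | causes) = 1 − (1−0.05)·∏(1−qᵢ) over the active causes.
Weight on attitude-control fault=true, given the evidence: 0.99316·0.14 = 0.139042
Normalizer over all consistent configurations: 0.924·0.86 + 0.99316·0.14 = 0.933682
Posterior = 0.139042 / 0.933682 ≈ 0.1489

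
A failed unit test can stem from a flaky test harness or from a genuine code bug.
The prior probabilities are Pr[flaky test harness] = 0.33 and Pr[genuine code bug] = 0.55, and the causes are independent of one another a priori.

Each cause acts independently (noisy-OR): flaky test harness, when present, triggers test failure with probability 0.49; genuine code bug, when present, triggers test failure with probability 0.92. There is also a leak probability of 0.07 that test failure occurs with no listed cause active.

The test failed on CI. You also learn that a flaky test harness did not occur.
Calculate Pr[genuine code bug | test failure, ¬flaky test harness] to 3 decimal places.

Pr[genuine code bug | test failure, ¬flaky test harness] ≈ 0.942

Under noisy-OR, P(test failure | causes) = 1 − (1−0.07)·∏(1−qᵢ) over the active causes.
P(test failure | ¬flaky test harness) = 0.07·0.45 + 0.9256·0.55 = 0.031500 + 0.509080 = 0.540580
The genuine code bug-present share is 0.9256·0.55 = 0.509080.
Hence the posterior is 0.509080/0.540580 ≈ 0.942.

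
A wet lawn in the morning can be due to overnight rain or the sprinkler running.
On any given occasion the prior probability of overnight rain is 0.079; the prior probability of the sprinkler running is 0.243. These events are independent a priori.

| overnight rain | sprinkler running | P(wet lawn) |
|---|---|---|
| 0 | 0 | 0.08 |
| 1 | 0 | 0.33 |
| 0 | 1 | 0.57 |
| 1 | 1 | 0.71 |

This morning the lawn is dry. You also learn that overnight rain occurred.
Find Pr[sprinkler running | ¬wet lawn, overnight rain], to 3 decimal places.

Pr[sprinkler running | ¬wet lawn, overnight rain] ≈ 0.122

Enumerate both values of sprinkler running and weight by the priors:
  P(¬wet lawn | overnight rain) = 0.67×0.757 + 0.29×0.243
        = 0.507190 + 0.070470 = 0.577660
The terms with sprinkler running present sum to 0.070470, so
  P(sprinkler running | ¬wet lawn, overnight rain) = 0.070470 / 0.577660 ≈ 0.122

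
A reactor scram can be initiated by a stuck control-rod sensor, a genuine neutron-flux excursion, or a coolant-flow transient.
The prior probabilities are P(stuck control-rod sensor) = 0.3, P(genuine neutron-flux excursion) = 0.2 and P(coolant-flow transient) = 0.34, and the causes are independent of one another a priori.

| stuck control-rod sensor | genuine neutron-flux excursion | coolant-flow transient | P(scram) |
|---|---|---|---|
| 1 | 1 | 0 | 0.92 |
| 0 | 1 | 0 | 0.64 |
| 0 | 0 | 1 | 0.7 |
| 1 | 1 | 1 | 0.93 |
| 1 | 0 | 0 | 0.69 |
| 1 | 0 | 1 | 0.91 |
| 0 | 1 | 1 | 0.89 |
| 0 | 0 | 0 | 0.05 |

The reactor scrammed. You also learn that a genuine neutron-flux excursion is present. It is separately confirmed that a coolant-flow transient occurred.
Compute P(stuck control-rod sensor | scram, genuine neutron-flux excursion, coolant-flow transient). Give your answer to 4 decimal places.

P(scram | genuine neutron-flux excursion, coolant-flow transient) = 0.89*0.7 + 0.93*0.3 = 0.623000 + 0.279000 = 0.902000
Of this, 0.279000 comes from 0.93*0.3 (the stuck control-rod sensor=true cases).
P(stuck control-rod sensor | scram, genuine neutron-flux excursion, coolant-flow transient) = 0.279000 / 0.902000 ≈ 0.3093

P(stuck control-rod sensor | scram, genuine neutron-flux excursion, coolant-flow transient) ≈ 0.3093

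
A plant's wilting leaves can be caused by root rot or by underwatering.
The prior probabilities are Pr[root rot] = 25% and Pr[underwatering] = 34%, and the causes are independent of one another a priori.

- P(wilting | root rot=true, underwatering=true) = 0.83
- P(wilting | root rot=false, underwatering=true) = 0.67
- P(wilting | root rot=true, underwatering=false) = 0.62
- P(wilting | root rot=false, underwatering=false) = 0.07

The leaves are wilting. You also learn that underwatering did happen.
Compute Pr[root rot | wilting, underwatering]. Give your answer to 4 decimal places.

P(wilting | underwatering) = 0.67*0.75 + 0.83*0.25 = 0.502500 + 0.207500 = 0.710000
The root rot-present share is 0.83*0.25 = 0.207500.
P(root rot | wilting, underwatering) = 0.207500 / 0.710000 ≈ 0.2923

Pr[root rot | wilting, underwatering] ≈ 0.2923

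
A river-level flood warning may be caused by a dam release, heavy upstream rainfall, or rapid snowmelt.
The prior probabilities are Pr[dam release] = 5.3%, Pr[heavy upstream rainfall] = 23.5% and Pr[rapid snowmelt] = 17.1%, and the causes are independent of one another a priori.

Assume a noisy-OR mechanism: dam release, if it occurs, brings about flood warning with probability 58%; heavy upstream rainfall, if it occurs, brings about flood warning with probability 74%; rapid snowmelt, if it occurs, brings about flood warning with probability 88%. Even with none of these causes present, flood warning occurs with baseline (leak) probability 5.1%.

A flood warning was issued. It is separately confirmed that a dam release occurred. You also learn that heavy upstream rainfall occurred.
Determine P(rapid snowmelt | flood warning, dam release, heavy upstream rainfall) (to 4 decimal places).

P(rapid snowmelt | flood warning, dam release, heavy upstream rainfall) ≈ 0.1852

Under noisy-OR, P(flood warning | causes) = 1 − (1−0.051)·∏(1−qᵢ) over the active causes.
Numerator (weight on configurations with rapid snowmelt): 0.987564×0.171 = 0.168873
Denominator P(flood warning | dam release, heavy upstream rainfall): 0.896369×0.829 + 0.987564×0.171 = 0.911963
P(rapid snowmelt | flood warning, dam release, heavy upstream rainfall) = 0.168873/0.911963 ≈ 0.1852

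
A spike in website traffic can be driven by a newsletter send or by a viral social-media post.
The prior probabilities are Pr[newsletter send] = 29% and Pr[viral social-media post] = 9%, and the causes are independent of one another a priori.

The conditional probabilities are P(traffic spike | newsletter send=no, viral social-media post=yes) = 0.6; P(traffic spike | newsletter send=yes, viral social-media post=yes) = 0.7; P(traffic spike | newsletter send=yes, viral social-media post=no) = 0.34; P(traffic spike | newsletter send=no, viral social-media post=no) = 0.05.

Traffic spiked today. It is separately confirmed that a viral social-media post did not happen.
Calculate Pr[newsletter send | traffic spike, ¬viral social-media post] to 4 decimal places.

Pr[newsletter send | traffic spike, ¬viral social-media post] ≈ 0.7353

Enumerate both values of newsletter send and weight by the priors:
  P(traffic spike | ¬viral social-media post) = 0.05·0.71 + 0.34·0.29
        = 0.035500 + 0.098600 = 0.134100
Configurations with newsletter send contribute 0.098600, so
  P(newsletter send | traffic spike, ¬viral social-media post) = 0.098600 / 0.134100 ≈ 0.7353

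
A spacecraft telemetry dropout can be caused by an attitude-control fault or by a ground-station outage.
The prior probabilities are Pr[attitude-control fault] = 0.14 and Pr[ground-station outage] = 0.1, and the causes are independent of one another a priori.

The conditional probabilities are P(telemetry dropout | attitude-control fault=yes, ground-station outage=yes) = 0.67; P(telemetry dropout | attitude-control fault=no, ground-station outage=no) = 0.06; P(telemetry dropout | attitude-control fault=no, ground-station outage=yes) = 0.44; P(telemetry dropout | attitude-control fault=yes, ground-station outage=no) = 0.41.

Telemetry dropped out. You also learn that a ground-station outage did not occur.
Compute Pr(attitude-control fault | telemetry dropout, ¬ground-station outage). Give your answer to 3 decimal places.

Weight on attitude-control fault=true, given the evidence: 0.41·0.14 = 0.057400
The normalizing constant is 0.06·0.86 + 0.41·0.14 = 0.109000
P(attitude-control fault | telemetry dropout, ¬ground-station outage) = 0.057400/0.109000 ≈ 0.527

Pr(attitude-control fault | telemetry dropout, ¬ground-station outage) ≈ 0.527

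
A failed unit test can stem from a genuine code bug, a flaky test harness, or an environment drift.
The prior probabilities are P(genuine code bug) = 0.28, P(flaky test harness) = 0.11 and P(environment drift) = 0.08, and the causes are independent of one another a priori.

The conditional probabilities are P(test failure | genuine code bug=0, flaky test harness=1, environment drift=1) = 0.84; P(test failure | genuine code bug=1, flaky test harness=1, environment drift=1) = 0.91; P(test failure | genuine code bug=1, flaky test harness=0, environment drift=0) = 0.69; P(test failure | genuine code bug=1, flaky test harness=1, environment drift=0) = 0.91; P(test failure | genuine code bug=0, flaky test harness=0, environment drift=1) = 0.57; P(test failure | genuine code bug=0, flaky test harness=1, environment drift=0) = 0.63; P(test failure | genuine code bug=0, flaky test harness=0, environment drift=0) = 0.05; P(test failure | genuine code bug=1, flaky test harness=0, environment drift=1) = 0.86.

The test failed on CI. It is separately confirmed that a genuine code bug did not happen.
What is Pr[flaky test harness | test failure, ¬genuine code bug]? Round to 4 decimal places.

Weight on flaky test harness=true, given the evidence: 0.063756 + 0.007392 = 0.071148
The normalizing constant is 0.05×0.89×0.92 + 0.57×0.89×0.08 + 0.63×0.11×0.92 + 0.84×0.11×0.08 = 0.152672
Posterior = 0.071148 / 0.152672 ≈ 0.4660

Pr[flaky test harness | test failure, ¬genuine code bug] ≈ 0.4660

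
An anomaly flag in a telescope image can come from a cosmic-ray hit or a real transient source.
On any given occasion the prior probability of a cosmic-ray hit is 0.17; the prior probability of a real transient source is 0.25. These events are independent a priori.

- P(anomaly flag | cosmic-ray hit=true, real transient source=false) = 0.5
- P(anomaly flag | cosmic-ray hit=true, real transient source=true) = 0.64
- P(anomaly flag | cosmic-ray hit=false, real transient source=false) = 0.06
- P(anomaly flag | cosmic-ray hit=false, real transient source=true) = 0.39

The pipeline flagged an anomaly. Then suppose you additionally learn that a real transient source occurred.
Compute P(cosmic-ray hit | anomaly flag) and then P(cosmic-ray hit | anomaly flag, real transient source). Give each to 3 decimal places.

Weight on cosmic-ray hit=true, given the evidence: 0.063750 + 0.027200 = 0.090950
Normalizer over all consistent configurations: 0.06*0.83*0.75 + 0.39*0.83*0.25 + 0.5*0.17*0.75 + 0.64*0.17*0.25 = 0.209225
P(cosmic-ray hit | anomaly flag) = 0.090950/0.209225 ≈ 0.435

With the extra evidence:
For the numerator, keep only cosmic-ray hit=true terms: 0.64*0.17 = 0.108800
Normalizer over all consistent configurations: 0.39*0.83 + 0.64*0.17 = 0.432500
P(cosmic-ray hit | anomaly flag, real transient source) = 0.108800/0.432500 ≈ 0.252

P(cosmic-ray hit | anomaly flag) ≈ 0.435; P(cosmic-ray hit | anomaly flag, real transient source) ≈ 0.252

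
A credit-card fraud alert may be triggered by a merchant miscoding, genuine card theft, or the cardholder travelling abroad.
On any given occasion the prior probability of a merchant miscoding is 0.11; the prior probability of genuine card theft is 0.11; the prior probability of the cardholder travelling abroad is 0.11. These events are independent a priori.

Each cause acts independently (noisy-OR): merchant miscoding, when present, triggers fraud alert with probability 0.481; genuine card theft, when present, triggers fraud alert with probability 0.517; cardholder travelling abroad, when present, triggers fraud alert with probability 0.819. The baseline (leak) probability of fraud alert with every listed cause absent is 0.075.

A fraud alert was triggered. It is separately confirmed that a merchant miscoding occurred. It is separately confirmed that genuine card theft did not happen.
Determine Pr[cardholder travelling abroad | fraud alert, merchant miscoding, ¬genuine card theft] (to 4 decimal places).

Pr[cardholder travelling abroad | fraud alert, merchant miscoding, ¬genuine card theft] ≈ 0.1783

Under noisy-OR, P(fraud alert | causes) = 1 − (1−0.075)·∏(1−qᵢ) over the active causes.
Weight on cardholder travelling abroad=true, given the evidence: 0.913106*0.11 = 0.100442
The normalizing constant is 0.519925*0.89 + 0.913106*0.11 = 0.563175
P(cardholder travelling abroad | fraud alert, merchant miscoding, ¬genuine card theft) = 0.100442/0.563175 ≈ 0.1783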